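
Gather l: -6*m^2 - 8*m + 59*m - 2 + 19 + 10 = -6*m^2 + 51*m + 27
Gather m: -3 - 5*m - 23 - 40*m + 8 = -45*m - 18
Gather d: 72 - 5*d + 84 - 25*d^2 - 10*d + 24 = -25*d^2 - 15*d + 180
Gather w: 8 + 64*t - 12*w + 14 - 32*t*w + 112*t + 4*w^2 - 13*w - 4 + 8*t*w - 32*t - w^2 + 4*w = 144*t + 3*w^2 + w*(-24*t - 21) + 18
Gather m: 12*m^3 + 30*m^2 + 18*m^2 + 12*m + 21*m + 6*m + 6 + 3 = 12*m^3 + 48*m^2 + 39*m + 9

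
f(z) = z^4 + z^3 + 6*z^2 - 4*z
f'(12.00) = 7484.00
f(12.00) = 23280.00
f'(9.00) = 3263.00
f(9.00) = 7740.00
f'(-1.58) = -31.25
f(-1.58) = 23.59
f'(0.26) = -0.61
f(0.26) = -0.61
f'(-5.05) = -503.24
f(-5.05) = 694.80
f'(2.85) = 147.16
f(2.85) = 126.46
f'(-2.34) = -66.90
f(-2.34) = 59.38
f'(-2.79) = -101.00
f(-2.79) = 96.74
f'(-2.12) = -54.07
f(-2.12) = 46.12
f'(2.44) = 101.25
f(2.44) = 75.93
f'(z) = 4*z^3 + 3*z^2 + 12*z - 4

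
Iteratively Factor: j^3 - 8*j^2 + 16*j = (j)*(j^2 - 8*j + 16) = j*(j - 4)*(j - 4)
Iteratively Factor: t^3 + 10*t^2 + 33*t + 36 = (t + 3)*(t^2 + 7*t + 12) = (t + 3)^2*(t + 4)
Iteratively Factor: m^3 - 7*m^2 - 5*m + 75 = (m - 5)*(m^2 - 2*m - 15) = (m - 5)*(m + 3)*(m - 5)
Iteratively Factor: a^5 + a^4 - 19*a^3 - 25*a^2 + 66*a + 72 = (a + 3)*(a^4 - 2*a^3 - 13*a^2 + 14*a + 24) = (a - 4)*(a + 3)*(a^3 + 2*a^2 - 5*a - 6) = (a - 4)*(a + 3)^2*(a^2 - a - 2) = (a - 4)*(a - 2)*(a + 3)^2*(a + 1)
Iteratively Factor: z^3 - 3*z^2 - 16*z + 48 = (z - 4)*(z^2 + z - 12) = (z - 4)*(z - 3)*(z + 4)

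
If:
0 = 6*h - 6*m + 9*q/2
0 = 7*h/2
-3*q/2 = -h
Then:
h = 0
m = 0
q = 0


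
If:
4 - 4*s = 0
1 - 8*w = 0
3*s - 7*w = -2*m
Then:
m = -17/16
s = 1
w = 1/8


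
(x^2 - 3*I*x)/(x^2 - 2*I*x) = (x - 3*I)/(x - 2*I)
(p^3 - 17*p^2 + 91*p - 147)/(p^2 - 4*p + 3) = (p^2 - 14*p + 49)/(p - 1)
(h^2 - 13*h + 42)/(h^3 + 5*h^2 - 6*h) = (h^2 - 13*h + 42)/(h*(h^2 + 5*h - 6))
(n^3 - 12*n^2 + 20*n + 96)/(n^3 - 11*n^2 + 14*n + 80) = (n - 6)/(n - 5)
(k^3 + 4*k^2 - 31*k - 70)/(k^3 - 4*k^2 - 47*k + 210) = (k + 2)/(k - 6)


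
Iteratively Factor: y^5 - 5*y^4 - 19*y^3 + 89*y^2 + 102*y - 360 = (y - 5)*(y^4 - 19*y^2 - 6*y + 72) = (y - 5)*(y + 3)*(y^3 - 3*y^2 - 10*y + 24) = (y - 5)*(y - 2)*(y + 3)*(y^2 - y - 12) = (y - 5)*(y - 2)*(y + 3)^2*(y - 4)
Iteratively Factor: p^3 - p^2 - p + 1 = (p - 1)*(p^2 - 1) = (p - 1)^2*(p + 1)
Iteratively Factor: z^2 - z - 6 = (z + 2)*(z - 3)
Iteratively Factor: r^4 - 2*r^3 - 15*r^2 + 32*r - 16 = (r - 1)*(r^3 - r^2 - 16*r + 16) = (r - 1)*(r + 4)*(r^2 - 5*r + 4) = (r - 1)^2*(r + 4)*(r - 4)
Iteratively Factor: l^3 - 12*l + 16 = (l - 2)*(l^2 + 2*l - 8) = (l - 2)*(l + 4)*(l - 2)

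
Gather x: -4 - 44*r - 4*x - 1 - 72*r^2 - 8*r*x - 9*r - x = -72*r^2 - 53*r + x*(-8*r - 5) - 5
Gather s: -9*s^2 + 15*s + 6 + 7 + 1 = -9*s^2 + 15*s + 14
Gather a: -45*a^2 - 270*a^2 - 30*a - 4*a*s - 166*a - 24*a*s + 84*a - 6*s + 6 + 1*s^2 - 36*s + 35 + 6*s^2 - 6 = -315*a^2 + a*(-28*s - 112) + 7*s^2 - 42*s + 35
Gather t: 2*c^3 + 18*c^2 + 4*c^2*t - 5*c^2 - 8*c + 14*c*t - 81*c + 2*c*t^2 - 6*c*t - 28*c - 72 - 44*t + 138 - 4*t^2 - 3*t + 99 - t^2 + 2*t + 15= 2*c^3 + 13*c^2 - 117*c + t^2*(2*c - 5) + t*(4*c^2 + 8*c - 45) + 180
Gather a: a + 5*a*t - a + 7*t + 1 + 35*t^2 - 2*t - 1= 5*a*t + 35*t^2 + 5*t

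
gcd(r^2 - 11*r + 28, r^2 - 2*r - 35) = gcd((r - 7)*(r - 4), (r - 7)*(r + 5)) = r - 7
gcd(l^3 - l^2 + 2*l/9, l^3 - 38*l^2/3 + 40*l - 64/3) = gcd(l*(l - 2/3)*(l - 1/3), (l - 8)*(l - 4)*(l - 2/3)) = l - 2/3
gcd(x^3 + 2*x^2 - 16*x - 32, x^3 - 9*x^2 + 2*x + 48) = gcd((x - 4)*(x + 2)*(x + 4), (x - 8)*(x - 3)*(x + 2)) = x + 2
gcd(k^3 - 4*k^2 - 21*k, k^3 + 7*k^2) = k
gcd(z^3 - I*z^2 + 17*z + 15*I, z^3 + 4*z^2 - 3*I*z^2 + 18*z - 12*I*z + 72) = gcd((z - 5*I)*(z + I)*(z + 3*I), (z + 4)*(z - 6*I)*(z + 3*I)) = z + 3*I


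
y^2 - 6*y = y*(y - 6)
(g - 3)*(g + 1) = g^2 - 2*g - 3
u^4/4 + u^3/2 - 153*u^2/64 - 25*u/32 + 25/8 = (u/4 + 1)*(u - 2)*(u - 5/4)*(u + 5/4)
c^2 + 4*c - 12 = (c - 2)*(c + 6)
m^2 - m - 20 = (m - 5)*(m + 4)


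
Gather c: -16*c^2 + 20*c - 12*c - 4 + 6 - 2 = -16*c^2 + 8*c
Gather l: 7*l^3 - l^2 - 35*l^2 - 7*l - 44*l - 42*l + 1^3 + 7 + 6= 7*l^3 - 36*l^2 - 93*l + 14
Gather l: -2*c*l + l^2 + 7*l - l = l^2 + l*(6 - 2*c)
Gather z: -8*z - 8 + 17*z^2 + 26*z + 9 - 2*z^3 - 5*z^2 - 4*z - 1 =-2*z^3 + 12*z^2 + 14*z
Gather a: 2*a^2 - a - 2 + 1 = 2*a^2 - a - 1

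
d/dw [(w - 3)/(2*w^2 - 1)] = (2*w^2 - 4*w*(w - 3) - 1)/(2*w^2 - 1)^2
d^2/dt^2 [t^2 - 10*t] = 2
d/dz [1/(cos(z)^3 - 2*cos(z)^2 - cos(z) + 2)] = (3*cos(z)^2 - 4*cos(z) - 1)/((cos(z) - 2)^2*sin(z)^3)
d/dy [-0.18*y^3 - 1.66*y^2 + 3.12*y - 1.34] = -0.54*y^2 - 3.32*y + 3.12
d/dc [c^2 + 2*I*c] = 2*c + 2*I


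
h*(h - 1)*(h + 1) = h^3 - h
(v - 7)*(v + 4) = v^2 - 3*v - 28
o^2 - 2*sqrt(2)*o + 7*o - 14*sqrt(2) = (o + 7)*(o - 2*sqrt(2))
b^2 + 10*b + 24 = (b + 4)*(b + 6)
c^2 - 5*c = c*(c - 5)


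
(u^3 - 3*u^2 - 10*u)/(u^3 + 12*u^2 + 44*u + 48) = u*(u - 5)/(u^2 + 10*u + 24)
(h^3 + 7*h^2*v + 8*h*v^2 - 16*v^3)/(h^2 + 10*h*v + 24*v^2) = (h^2 + 3*h*v - 4*v^2)/(h + 6*v)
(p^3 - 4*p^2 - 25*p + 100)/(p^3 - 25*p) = (p - 4)/p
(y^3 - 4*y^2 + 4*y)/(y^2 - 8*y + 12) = y*(y - 2)/(y - 6)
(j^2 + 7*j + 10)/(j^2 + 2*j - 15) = (j + 2)/(j - 3)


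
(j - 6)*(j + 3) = j^2 - 3*j - 18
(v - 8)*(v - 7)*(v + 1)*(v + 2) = v^4 - 12*v^3 + 13*v^2 + 138*v + 112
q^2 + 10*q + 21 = (q + 3)*(q + 7)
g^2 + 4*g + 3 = (g + 1)*(g + 3)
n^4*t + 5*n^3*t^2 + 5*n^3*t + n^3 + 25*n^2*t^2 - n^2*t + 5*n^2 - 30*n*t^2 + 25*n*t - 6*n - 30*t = (n - 1)*(n + 6)*(n + 5*t)*(n*t + 1)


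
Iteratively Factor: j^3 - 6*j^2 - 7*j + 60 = (j + 3)*(j^2 - 9*j + 20) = (j - 5)*(j + 3)*(j - 4)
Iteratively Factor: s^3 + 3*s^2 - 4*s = (s)*(s^2 + 3*s - 4) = s*(s - 1)*(s + 4)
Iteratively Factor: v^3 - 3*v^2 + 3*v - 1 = (v - 1)*(v^2 - 2*v + 1) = (v - 1)^2*(v - 1)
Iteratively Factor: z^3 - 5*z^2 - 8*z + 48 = (z + 3)*(z^2 - 8*z + 16) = (z - 4)*(z + 3)*(z - 4)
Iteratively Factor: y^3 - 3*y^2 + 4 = (y - 2)*(y^2 - y - 2) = (y - 2)^2*(y + 1)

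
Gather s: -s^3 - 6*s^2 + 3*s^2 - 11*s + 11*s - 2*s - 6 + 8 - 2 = -s^3 - 3*s^2 - 2*s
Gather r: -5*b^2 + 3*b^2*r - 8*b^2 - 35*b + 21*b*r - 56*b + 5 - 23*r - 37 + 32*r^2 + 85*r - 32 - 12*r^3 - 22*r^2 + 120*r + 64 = -13*b^2 - 91*b - 12*r^3 + 10*r^2 + r*(3*b^2 + 21*b + 182)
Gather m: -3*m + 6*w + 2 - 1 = -3*m + 6*w + 1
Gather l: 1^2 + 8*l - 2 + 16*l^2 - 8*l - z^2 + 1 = 16*l^2 - z^2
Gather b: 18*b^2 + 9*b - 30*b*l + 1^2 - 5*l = 18*b^2 + b*(9 - 30*l) - 5*l + 1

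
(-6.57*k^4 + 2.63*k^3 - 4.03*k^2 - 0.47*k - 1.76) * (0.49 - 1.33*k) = 8.7381*k^5 - 6.7172*k^4 + 6.6486*k^3 - 1.3496*k^2 + 2.1105*k - 0.8624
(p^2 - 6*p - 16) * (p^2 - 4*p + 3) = p^4 - 10*p^3 + 11*p^2 + 46*p - 48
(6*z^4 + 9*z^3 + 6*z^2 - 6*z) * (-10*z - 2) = -60*z^5 - 102*z^4 - 78*z^3 + 48*z^2 + 12*z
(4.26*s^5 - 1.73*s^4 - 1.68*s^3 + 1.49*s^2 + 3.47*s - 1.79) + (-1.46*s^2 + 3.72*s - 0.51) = 4.26*s^5 - 1.73*s^4 - 1.68*s^3 + 0.03*s^2 + 7.19*s - 2.3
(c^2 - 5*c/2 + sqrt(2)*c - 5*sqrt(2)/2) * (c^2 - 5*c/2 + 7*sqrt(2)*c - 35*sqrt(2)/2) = c^4 - 5*c^3 + 8*sqrt(2)*c^3 - 40*sqrt(2)*c^2 + 81*c^2/4 - 70*c + 50*sqrt(2)*c + 175/2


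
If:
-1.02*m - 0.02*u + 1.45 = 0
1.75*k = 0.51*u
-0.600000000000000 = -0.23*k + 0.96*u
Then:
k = -0.20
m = 1.43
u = -0.67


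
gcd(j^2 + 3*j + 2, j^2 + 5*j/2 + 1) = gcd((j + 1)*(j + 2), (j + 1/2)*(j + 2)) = j + 2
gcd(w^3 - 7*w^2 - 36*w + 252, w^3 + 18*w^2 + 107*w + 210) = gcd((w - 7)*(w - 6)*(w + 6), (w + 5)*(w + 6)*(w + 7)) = w + 6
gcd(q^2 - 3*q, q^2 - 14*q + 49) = 1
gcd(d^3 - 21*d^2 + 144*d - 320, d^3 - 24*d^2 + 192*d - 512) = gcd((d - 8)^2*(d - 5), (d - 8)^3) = d^2 - 16*d + 64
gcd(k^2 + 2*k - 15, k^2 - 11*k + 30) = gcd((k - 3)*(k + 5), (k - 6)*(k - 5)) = 1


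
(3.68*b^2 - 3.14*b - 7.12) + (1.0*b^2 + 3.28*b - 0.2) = 4.68*b^2 + 0.14*b - 7.32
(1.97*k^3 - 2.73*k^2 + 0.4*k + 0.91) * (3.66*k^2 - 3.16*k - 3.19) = 7.2102*k^5 - 16.217*k^4 + 3.8065*k^3 + 10.7753*k^2 - 4.1516*k - 2.9029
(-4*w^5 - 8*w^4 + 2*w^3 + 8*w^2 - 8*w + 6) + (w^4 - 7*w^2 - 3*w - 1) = -4*w^5 - 7*w^4 + 2*w^3 + w^2 - 11*w + 5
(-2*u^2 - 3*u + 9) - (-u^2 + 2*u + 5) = -u^2 - 5*u + 4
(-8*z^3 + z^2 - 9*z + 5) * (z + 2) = -8*z^4 - 15*z^3 - 7*z^2 - 13*z + 10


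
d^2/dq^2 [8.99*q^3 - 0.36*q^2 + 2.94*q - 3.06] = 53.94*q - 0.72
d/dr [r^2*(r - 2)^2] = 4*r*(r - 2)*(r - 1)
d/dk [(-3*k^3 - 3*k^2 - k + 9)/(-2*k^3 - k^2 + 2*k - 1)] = (-3*k^4 - 16*k^3 + 56*k^2 + 24*k - 17)/(4*k^6 + 4*k^5 - 7*k^4 + 6*k^2 - 4*k + 1)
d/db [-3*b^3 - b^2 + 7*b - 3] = -9*b^2 - 2*b + 7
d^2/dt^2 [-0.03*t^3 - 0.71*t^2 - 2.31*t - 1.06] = -0.18*t - 1.42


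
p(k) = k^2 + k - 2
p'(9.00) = 19.00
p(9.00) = 88.00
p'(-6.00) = -11.00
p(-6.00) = 28.00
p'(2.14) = 5.28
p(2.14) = 4.72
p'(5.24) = 11.48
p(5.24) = 30.70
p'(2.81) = 6.62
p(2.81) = 8.71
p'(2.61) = 6.22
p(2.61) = 7.42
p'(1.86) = 4.72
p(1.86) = 3.32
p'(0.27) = 1.54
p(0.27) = -1.66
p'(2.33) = 5.66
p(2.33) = 5.76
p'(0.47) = 1.94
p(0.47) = -1.31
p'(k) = 2*k + 1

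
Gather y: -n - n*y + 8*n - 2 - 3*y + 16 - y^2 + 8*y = 7*n - y^2 + y*(5 - n) + 14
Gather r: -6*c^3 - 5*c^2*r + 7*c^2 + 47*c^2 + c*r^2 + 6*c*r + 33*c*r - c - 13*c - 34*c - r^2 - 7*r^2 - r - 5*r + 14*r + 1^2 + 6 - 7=-6*c^3 + 54*c^2 - 48*c + r^2*(c - 8) + r*(-5*c^2 + 39*c + 8)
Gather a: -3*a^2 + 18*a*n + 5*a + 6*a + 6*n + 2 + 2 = -3*a^2 + a*(18*n + 11) + 6*n + 4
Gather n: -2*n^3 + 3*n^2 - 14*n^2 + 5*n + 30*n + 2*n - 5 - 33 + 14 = -2*n^3 - 11*n^2 + 37*n - 24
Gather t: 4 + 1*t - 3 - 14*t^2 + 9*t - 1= -14*t^2 + 10*t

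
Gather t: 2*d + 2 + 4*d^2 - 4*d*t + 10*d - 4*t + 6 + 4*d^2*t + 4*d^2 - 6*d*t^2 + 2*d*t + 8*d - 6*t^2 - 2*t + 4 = 8*d^2 + 20*d + t^2*(-6*d - 6) + t*(4*d^2 - 2*d - 6) + 12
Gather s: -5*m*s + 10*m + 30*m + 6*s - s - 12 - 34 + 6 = 40*m + s*(5 - 5*m) - 40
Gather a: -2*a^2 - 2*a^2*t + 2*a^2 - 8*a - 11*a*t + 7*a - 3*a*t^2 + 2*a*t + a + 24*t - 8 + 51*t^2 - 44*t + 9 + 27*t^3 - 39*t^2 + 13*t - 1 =-2*a^2*t + a*(-3*t^2 - 9*t) + 27*t^3 + 12*t^2 - 7*t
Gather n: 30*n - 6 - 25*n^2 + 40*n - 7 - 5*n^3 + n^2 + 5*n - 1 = -5*n^3 - 24*n^2 + 75*n - 14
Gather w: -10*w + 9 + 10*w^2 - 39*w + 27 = 10*w^2 - 49*w + 36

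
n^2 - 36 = (n - 6)*(n + 6)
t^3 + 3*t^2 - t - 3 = (t - 1)*(t + 1)*(t + 3)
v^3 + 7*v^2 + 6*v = v*(v + 1)*(v + 6)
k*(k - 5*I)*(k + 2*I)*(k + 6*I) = k^4 + 3*I*k^3 + 28*k^2 + 60*I*k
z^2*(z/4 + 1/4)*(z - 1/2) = z^4/4 + z^3/8 - z^2/8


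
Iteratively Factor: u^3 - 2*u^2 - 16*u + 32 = (u + 4)*(u^2 - 6*u + 8) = (u - 2)*(u + 4)*(u - 4)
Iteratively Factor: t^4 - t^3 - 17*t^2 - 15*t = (t - 5)*(t^3 + 4*t^2 + 3*t) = (t - 5)*(t + 1)*(t^2 + 3*t) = t*(t - 5)*(t + 1)*(t + 3)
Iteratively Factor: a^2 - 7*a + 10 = (a - 2)*(a - 5)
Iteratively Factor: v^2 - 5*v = (v - 5)*(v)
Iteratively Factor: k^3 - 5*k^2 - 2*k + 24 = (k + 2)*(k^2 - 7*k + 12) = (k - 3)*(k + 2)*(k - 4)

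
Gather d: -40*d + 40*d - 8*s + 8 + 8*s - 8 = 0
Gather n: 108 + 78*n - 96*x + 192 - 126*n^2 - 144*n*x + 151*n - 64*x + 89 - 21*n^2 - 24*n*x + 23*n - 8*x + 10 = -147*n^2 + n*(252 - 168*x) - 168*x + 399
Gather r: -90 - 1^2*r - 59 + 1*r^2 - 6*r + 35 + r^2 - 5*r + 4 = 2*r^2 - 12*r - 110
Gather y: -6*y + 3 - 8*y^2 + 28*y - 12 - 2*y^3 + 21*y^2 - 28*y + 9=-2*y^3 + 13*y^2 - 6*y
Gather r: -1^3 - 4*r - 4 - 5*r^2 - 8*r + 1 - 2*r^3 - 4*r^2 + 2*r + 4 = -2*r^3 - 9*r^2 - 10*r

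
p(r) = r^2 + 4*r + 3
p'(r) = 2*r + 4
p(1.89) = 14.13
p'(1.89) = 7.78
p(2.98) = 23.80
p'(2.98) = 9.96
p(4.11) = 36.33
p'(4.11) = 12.22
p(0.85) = 7.12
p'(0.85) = 5.70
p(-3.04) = 0.08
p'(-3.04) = -2.08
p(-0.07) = 2.72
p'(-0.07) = 3.86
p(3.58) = 30.14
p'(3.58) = 11.16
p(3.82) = 32.87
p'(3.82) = 11.64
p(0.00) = 3.00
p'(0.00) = 4.00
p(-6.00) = 15.00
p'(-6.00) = -8.00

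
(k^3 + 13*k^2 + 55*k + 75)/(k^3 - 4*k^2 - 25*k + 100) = (k^2 + 8*k + 15)/(k^2 - 9*k + 20)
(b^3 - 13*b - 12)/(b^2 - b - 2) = (b^2 - b - 12)/(b - 2)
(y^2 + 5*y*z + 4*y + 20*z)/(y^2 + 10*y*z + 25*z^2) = (y + 4)/(y + 5*z)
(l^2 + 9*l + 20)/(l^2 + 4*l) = (l + 5)/l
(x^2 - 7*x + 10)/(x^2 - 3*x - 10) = (x - 2)/(x + 2)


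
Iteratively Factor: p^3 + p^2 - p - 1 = (p - 1)*(p^2 + 2*p + 1) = (p - 1)*(p + 1)*(p + 1)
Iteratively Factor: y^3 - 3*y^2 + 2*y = (y - 1)*(y^2 - 2*y) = (y - 2)*(y - 1)*(y)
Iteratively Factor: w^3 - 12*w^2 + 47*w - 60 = (w - 5)*(w^2 - 7*w + 12) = (w - 5)*(w - 3)*(w - 4)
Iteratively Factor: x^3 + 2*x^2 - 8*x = (x)*(x^2 + 2*x - 8) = x*(x + 4)*(x - 2)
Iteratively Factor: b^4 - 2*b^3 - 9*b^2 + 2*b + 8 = (b - 1)*(b^3 - b^2 - 10*b - 8) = (b - 4)*(b - 1)*(b^2 + 3*b + 2) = (b - 4)*(b - 1)*(b + 1)*(b + 2)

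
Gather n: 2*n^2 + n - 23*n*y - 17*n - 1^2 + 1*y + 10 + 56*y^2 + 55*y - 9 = 2*n^2 + n*(-23*y - 16) + 56*y^2 + 56*y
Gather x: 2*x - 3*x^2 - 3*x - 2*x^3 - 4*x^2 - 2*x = -2*x^3 - 7*x^2 - 3*x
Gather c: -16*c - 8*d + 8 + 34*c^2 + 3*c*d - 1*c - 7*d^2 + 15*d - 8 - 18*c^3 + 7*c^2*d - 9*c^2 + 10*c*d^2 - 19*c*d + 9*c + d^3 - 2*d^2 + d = -18*c^3 + c^2*(7*d + 25) + c*(10*d^2 - 16*d - 8) + d^3 - 9*d^2 + 8*d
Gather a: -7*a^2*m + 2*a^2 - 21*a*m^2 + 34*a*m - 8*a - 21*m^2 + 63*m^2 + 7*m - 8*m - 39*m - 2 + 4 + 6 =a^2*(2 - 7*m) + a*(-21*m^2 + 34*m - 8) + 42*m^2 - 40*m + 8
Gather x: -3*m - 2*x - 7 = -3*m - 2*x - 7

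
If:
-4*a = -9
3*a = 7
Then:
No Solution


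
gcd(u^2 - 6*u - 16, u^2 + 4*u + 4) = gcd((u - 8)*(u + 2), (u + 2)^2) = u + 2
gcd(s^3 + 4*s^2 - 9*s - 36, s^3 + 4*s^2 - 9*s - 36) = s^3 + 4*s^2 - 9*s - 36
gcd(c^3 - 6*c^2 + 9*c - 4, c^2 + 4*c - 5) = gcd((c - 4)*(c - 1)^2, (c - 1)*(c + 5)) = c - 1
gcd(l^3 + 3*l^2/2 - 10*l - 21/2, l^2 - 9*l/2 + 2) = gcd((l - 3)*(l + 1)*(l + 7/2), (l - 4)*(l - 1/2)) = 1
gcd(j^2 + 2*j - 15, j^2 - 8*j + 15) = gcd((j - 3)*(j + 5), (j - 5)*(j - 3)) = j - 3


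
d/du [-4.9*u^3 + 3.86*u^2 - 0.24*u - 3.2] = -14.7*u^2 + 7.72*u - 0.24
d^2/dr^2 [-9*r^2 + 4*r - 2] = -18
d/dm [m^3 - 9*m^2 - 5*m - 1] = 3*m^2 - 18*m - 5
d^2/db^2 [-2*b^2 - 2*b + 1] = -4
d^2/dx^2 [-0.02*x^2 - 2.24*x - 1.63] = -0.0400000000000000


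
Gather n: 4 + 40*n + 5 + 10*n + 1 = 50*n + 10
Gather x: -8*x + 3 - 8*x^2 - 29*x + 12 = -8*x^2 - 37*x + 15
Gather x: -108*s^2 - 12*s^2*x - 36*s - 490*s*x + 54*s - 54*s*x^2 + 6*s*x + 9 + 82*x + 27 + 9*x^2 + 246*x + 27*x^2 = -108*s^2 + 18*s + x^2*(36 - 54*s) + x*(-12*s^2 - 484*s + 328) + 36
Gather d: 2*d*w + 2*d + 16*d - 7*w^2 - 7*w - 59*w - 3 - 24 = d*(2*w + 18) - 7*w^2 - 66*w - 27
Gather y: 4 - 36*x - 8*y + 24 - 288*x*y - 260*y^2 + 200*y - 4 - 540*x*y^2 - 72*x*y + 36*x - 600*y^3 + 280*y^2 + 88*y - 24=-600*y^3 + y^2*(20 - 540*x) + y*(280 - 360*x)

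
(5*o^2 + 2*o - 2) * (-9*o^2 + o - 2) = -45*o^4 - 13*o^3 + 10*o^2 - 6*o + 4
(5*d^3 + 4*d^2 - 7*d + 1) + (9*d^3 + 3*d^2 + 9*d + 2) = 14*d^3 + 7*d^2 + 2*d + 3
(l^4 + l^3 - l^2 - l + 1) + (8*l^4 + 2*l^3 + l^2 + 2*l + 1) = 9*l^4 + 3*l^3 + l + 2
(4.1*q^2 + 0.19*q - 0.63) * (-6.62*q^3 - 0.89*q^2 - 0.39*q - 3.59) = -27.142*q^5 - 4.9068*q^4 + 2.4025*q^3 - 14.2324*q^2 - 0.4364*q + 2.2617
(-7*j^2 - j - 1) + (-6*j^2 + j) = -13*j^2 - 1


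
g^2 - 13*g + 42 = (g - 7)*(g - 6)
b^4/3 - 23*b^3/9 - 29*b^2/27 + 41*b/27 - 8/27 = (b/3 + 1/3)*(b - 8)*(b - 1/3)^2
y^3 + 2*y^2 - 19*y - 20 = (y - 4)*(y + 1)*(y + 5)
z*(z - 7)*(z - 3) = z^3 - 10*z^2 + 21*z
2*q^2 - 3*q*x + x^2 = (-2*q + x)*(-q + x)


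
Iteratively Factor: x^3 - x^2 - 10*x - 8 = (x + 1)*(x^2 - 2*x - 8) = (x + 1)*(x + 2)*(x - 4)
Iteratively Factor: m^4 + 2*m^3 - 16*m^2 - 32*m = (m - 4)*(m^3 + 6*m^2 + 8*m) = (m - 4)*(m + 2)*(m^2 + 4*m) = m*(m - 4)*(m + 2)*(m + 4)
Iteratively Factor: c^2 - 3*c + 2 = (c - 2)*(c - 1)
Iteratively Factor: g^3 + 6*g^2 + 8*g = (g + 2)*(g^2 + 4*g) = (g + 2)*(g + 4)*(g)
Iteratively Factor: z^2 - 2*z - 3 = (z + 1)*(z - 3)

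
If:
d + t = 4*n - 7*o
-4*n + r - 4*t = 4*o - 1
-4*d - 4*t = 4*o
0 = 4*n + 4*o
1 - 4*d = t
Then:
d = 1/3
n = 0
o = 0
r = -7/3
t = -1/3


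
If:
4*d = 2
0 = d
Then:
No Solution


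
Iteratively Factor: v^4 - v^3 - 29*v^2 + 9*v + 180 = (v + 3)*(v^3 - 4*v^2 - 17*v + 60) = (v - 3)*(v + 3)*(v^2 - v - 20) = (v - 5)*(v - 3)*(v + 3)*(v + 4)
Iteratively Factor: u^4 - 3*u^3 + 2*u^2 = (u - 1)*(u^3 - 2*u^2) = (u - 2)*(u - 1)*(u^2) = u*(u - 2)*(u - 1)*(u)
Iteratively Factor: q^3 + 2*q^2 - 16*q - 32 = (q + 2)*(q^2 - 16) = (q - 4)*(q + 2)*(q + 4)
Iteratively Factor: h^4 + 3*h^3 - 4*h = (h)*(h^3 + 3*h^2 - 4) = h*(h + 2)*(h^2 + h - 2) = h*(h + 2)^2*(h - 1)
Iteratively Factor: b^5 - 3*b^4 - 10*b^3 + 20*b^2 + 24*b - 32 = (b + 2)*(b^4 - 5*b^3 + 20*b - 16) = (b - 2)*(b + 2)*(b^3 - 3*b^2 - 6*b + 8) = (b - 2)*(b - 1)*(b + 2)*(b^2 - 2*b - 8) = (b - 2)*(b - 1)*(b + 2)^2*(b - 4)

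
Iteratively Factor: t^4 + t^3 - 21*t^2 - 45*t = (t - 5)*(t^3 + 6*t^2 + 9*t) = t*(t - 5)*(t^2 + 6*t + 9) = t*(t - 5)*(t + 3)*(t + 3)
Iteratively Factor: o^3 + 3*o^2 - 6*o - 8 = (o + 4)*(o^2 - o - 2) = (o - 2)*(o + 4)*(o + 1)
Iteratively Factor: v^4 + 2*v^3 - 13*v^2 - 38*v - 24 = (v + 3)*(v^3 - v^2 - 10*v - 8) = (v + 2)*(v + 3)*(v^2 - 3*v - 4) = (v - 4)*(v + 2)*(v + 3)*(v + 1)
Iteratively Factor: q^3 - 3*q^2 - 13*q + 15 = (q - 1)*(q^2 - 2*q - 15) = (q - 5)*(q - 1)*(q + 3)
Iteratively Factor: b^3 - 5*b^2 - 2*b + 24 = (b - 4)*(b^2 - b - 6) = (b - 4)*(b - 3)*(b + 2)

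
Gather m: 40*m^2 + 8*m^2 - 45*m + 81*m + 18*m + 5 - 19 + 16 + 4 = 48*m^2 + 54*m + 6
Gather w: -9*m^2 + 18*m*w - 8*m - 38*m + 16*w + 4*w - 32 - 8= -9*m^2 - 46*m + w*(18*m + 20) - 40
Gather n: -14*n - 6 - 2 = -14*n - 8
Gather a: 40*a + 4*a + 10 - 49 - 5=44*a - 44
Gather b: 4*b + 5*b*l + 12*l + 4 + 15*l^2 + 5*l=b*(5*l + 4) + 15*l^2 + 17*l + 4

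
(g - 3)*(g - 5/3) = g^2 - 14*g/3 + 5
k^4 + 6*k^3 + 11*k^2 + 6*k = k*(k + 1)*(k + 2)*(k + 3)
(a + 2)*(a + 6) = a^2 + 8*a + 12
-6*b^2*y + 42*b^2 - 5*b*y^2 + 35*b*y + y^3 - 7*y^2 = (-6*b + y)*(b + y)*(y - 7)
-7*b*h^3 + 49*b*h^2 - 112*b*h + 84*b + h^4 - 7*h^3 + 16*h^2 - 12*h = (-7*b + h)*(h - 3)*(h - 2)^2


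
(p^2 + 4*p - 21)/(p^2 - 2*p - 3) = (p + 7)/(p + 1)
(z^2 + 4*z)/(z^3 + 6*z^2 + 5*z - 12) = z/(z^2 + 2*z - 3)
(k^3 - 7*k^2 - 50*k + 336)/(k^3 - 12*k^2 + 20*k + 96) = (k + 7)/(k + 2)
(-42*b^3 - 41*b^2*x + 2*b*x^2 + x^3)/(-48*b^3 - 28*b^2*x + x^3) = (7*b^2 + 8*b*x + x^2)/(8*b^2 + 6*b*x + x^2)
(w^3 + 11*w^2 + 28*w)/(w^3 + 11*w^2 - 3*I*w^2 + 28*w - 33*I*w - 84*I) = w/(w - 3*I)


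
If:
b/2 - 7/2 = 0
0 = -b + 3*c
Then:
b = 7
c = 7/3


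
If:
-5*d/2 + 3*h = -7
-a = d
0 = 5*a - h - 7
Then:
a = 4/5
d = -4/5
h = -3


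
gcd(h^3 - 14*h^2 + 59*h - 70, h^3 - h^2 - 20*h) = h - 5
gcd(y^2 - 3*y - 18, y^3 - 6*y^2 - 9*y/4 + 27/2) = y - 6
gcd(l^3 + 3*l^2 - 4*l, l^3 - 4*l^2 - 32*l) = l^2 + 4*l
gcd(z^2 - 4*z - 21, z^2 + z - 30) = 1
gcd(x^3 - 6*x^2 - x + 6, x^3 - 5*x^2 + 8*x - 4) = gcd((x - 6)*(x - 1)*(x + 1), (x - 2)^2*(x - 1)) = x - 1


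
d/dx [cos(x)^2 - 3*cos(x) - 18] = (3 - 2*cos(x))*sin(x)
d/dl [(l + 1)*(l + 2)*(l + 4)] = 3*l^2 + 14*l + 14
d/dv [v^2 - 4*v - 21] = 2*v - 4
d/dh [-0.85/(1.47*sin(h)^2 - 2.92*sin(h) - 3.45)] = (2.499*sin(h) - 2.482)*cos(h)/(-1.47*sin(h)^2 + 2.92*sin(h) + 3.45)^2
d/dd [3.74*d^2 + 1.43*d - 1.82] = 7.48*d + 1.43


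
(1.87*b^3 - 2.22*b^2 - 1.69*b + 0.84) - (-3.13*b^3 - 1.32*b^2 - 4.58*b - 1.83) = 5.0*b^3 - 0.9*b^2 + 2.89*b + 2.67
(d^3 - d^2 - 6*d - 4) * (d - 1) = d^4 - 2*d^3 - 5*d^2 + 2*d + 4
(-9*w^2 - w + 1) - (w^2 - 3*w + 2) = -10*w^2 + 2*w - 1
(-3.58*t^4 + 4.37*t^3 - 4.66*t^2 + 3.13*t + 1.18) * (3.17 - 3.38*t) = 12.1004*t^5 - 26.1192*t^4 + 29.6037*t^3 - 25.3516*t^2 + 5.9337*t + 3.7406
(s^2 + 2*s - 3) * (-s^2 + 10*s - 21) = -s^4 + 8*s^3 + 2*s^2 - 72*s + 63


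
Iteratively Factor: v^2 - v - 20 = (v - 5)*(v + 4)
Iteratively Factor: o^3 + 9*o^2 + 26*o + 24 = (o + 4)*(o^2 + 5*o + 6) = (o + 2)*(o + 4)*(o + 3)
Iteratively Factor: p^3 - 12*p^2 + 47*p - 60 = (p - 5)*(p^2 - 7*p + 12) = (p - 5)*(p - 3)*(p - 4)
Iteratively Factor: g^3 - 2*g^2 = (g)*(g^2 - 2*g) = g^2*(g - 2)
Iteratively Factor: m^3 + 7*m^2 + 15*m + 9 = (m + 3)*(m^2 + 4*m + 3) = (m + 1)*(m + 3)*(m + 3)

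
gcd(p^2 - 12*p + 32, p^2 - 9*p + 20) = p - 4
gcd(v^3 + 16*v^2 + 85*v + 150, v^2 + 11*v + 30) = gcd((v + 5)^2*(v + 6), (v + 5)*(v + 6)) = v^2 + 11*v + 30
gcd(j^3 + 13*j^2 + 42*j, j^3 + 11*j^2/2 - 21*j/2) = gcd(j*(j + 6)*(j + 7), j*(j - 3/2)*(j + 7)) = j^2 + 7*j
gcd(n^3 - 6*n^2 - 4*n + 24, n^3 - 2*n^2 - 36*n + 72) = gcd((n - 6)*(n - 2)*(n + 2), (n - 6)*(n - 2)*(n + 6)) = n^2 - 8*n + 12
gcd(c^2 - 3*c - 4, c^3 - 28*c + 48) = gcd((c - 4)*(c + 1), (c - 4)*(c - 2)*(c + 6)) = c - 4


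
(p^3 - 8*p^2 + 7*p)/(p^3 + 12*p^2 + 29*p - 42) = p*(p - 7)/(p^2 + 13*p + 42)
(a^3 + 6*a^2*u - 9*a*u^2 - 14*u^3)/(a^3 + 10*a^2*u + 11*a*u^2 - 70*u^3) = (a + u)/(a + 5*u)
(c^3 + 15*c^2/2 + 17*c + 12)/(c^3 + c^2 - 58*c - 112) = (c^2 + 11*c/2 + 6)/(c^2 - c - 56)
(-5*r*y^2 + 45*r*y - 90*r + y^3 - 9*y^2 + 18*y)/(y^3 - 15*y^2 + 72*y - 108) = (-5*r + y)/(y - 6)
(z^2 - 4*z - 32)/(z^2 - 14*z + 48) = (z + 4)/(z - 6)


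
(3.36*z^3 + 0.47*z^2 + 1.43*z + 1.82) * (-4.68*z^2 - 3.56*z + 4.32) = -15.7248*z^5 - 14.1612*z^4 + 6.1496*z^3 - 11.578*z^2 - 0.301600000000001*z + 7.8624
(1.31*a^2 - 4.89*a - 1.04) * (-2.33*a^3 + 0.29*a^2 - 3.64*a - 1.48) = -3.0523*a^5 + 11.7736*a^4 - 3.7633*a^3 + 15.5592*a^2 + 11.0228*a + 1.5392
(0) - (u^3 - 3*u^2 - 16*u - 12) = -u^3 + 3*u^2 + 16*u + 12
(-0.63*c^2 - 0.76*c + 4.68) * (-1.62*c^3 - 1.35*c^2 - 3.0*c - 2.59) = 1.0206*c^5 + 2.0817*c^4 - 4.6656*c^3 - 2.4063*c^2 - 12.0716*c - 12.1212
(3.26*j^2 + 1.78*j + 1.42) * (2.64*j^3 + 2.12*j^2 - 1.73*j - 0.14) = 8.6064*j^5 + 11.6104*j^4 + 1.8826*j^3 - 0.5254*j^2 - 2.7058*j - 0.1988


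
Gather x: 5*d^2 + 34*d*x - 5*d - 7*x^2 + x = 5*d^2 - 5*d - 7*x^2 + x*(34*d + 1)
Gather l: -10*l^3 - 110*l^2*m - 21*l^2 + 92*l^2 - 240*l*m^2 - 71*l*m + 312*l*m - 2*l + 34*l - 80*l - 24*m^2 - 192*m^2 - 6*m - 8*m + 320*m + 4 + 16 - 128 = -10*l^3 + l^2*(71 - 110*m) + l*(-240*m^2 + 241*m - 48) - 216*m^2 + 306*m - 108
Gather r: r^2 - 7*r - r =r^2 - 8*r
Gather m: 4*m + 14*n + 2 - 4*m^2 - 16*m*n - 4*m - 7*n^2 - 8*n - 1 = -4*m^2 - 16*m*n - 7*n^2 + 6*n + 1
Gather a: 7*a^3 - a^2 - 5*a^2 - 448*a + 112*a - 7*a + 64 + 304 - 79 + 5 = 7*a^3 - 6*a^2 - 343*a + 294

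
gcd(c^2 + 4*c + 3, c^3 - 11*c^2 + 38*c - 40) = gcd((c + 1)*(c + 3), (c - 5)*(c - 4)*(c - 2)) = 1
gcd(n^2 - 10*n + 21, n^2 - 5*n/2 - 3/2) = n - 3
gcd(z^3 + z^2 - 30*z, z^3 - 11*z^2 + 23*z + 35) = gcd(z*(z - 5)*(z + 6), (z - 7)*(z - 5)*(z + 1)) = z - 5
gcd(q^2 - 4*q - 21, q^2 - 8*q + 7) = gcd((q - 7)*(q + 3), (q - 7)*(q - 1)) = q - 7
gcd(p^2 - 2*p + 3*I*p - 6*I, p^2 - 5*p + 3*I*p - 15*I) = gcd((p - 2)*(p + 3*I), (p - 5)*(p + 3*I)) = p + 3*I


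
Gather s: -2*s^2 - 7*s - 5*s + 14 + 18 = -2*s^2 - 12*s + 32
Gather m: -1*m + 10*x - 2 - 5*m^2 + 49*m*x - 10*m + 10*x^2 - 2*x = -5*m^2 + m*(49*x - 11) + 10*x^2 + 8*x - 2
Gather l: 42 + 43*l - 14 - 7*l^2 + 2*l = -7*l^2 + 45*l + 28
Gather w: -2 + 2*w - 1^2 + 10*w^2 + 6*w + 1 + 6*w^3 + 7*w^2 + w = 6*w^3 + 17*w^2 + 9*w - 2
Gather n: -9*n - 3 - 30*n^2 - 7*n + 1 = -30*n^2 - 16*n - 2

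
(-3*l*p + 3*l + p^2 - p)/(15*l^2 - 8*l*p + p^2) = (p - 1)/(-5*l + p)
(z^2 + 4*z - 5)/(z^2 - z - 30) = (z - 1)/(z - 6)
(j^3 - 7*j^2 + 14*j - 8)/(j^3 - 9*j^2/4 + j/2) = 4*(j^2 - 5*j + 4)/(j*(4*j - 1))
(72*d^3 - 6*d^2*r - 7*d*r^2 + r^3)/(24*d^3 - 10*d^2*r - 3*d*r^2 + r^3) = (-6*d + r)/(-2*d + r)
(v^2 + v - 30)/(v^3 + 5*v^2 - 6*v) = (v - 5)/(v*(v - 1))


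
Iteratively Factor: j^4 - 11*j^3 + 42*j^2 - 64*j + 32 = (j - 1)*(j^3 - 10*j^2 + 32*j - 32) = (j - 2)*(j - 1)*(j^2 - 8*j + 16) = (j - 4)*(j - 2)*(j - 1)*(j - 4)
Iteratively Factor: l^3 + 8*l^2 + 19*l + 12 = (l + 1)*(l^2 + 7*l + 12) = (l + 1)*(l + 4)*(l + 3)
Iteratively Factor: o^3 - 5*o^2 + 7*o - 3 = (o - 1)*(o^2 - 4*o + 3) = (o - 1)^2*(o - 3)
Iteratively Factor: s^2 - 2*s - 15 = (s + 3)*(s - 5)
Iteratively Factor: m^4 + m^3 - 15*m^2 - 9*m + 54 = (m + 3)*(m^3 - 2*m^2 - 9*m + 18) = (m - 2)*(m + 3)*(m^2 - 9) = (m - 3)*(m - 2)*(m + 3)*(m + 3)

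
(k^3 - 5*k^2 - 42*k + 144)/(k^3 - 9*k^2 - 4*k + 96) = (k^2 + 3*k - 18)/(k^2 - k - 12)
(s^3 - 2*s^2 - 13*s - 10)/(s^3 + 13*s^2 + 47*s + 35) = (s^2 - 3*s - 10)/(s^2 + 12*s + 35)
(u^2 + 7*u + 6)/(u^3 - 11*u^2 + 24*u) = (u^2 + 7*u + 6)/(u*(u^2 - 11*u + 24))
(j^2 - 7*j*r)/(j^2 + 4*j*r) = (j - 7*r)/(j + 4*r)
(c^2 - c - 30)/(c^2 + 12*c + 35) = (c - 6)/(c + 7)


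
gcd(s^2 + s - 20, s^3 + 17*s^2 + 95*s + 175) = s + 5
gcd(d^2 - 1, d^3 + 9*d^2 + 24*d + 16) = d + 1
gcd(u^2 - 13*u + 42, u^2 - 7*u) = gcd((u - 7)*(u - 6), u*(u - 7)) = u - 7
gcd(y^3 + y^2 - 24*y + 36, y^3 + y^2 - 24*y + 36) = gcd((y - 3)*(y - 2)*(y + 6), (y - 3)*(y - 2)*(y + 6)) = y^3 + y^2 - 24*y + 36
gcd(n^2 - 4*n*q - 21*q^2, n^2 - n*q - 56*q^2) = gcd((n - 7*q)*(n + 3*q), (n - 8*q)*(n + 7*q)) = 1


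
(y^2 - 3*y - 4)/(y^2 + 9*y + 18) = (y^2 - 3*y - 4)/(y^2 + 9*y + 18)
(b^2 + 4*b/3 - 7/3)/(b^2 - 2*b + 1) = (b + 7/3)/(b - 1)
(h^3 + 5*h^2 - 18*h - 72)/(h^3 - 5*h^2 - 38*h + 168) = (h + 3)/(h - 7)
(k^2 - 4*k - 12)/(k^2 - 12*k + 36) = (k + 2)/(k - 6)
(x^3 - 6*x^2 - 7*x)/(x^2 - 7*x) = x + 1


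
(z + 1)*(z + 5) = z^2 + 6*z + 5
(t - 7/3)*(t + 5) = t^2 + 8*t/3 - 35/3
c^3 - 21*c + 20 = (c - 4)*(c - 1)*(c + 5)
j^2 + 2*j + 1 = (j + 1)^2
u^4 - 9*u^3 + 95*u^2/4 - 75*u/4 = u*(u - 5)*(u - 5/2)*(u - 3/2)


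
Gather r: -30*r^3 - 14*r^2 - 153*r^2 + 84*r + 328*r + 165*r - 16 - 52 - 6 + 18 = -30*r^3 - 167*r^2 + 577*r - 56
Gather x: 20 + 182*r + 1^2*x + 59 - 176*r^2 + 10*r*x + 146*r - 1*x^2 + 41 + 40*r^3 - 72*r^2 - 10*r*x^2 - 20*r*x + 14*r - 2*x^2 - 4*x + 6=40*r^3 - 248*r^2 + 342*r + x^2*(-10*r - 3) + x*(-10*r - 3) + 126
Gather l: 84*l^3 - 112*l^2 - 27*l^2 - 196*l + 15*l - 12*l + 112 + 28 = 84*l^3 - 139*l^2 - 193*l + 140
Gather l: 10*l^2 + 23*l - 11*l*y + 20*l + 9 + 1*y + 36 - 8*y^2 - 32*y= 10*l^2 + l*(43 - 11*y) - 8*y^2 - 31*y + 45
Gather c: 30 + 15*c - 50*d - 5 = 15*c - 50*d + 25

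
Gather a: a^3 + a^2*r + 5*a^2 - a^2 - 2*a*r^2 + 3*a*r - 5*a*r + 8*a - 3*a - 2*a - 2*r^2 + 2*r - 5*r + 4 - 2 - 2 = a^3 + a^2*(r + 4) + a*(-2*r^2 - 2*r + 3) - 2*r^2 - 3*r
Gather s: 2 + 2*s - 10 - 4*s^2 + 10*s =-4*s^2 + 12*s - 8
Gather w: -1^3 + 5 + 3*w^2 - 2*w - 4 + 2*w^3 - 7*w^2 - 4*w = 2*w^3 - 4*w^2 - 6*w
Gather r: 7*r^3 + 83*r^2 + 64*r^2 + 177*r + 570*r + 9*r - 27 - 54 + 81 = 7*r^3 + 147*r^2 + 756*r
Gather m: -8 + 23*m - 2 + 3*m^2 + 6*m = 3*m^2 + 29*m - 10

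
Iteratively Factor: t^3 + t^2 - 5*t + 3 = (t - 1)*(t^2 + 2*t - 3) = (t - 1)^2*(t + 3)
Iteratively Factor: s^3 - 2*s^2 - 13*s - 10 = (s + 2)*(s^2 - 4*s - 5) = (s - 5)*(s + 2)*(s + 1)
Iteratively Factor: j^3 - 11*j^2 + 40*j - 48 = (j - 4)*(j^2 - 7*j + 12) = (j - 4)^2*(j - 3)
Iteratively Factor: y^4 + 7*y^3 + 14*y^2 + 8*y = (y + 2)*(y^3 + 5*y^2 + 4*y) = y*(y + 2)*(y^2 + 5*y + 4) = y*(y + 2)*(y + 4)*(y + 1)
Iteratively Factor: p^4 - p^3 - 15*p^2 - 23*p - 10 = (p - 5)*(p^3 + 4*p^2 + 5*p + 2) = (p - 5)*(p + 2)*(p^2 + 2*p + 1) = (p - 5)*(p + 1)*(p + 2)*(p + 1)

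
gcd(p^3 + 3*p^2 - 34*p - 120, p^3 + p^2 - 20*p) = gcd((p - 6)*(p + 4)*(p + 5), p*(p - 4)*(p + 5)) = p + 5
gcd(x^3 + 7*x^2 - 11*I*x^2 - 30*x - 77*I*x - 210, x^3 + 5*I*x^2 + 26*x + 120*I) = x - 5*I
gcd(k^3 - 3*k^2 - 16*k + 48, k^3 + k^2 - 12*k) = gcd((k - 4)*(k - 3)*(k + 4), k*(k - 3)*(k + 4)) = k^2 + k - 12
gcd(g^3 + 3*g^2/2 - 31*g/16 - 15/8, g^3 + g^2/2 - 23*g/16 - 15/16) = g^2 - g/2 - 15/16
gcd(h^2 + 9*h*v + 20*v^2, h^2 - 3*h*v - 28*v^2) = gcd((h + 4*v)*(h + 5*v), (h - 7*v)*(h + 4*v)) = h + 4*v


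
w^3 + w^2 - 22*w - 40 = (w - 5)*(w + 2)*(w + 4)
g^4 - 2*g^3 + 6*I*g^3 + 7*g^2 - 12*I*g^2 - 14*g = g*(g - 2)*(g - I)*(g + 7*I)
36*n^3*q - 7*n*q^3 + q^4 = q*(-6*n + q)*(-3*n + q)*(2*n + q)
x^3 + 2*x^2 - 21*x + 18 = (x - 3)*(x - 1)*(x + 6)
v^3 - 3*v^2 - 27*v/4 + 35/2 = (v - 7/2)*(v - 2)*(v + 5/2)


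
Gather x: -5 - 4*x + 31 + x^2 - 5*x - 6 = x^2 - 9*x + 20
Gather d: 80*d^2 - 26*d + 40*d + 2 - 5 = 80*d^2 + 14*d - 3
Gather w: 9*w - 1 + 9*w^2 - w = 9*w^2 + 8*w - 1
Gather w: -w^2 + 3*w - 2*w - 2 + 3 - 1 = -w^2 + w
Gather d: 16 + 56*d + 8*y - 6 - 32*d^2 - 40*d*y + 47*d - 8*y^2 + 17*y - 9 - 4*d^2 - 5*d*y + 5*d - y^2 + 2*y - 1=-36*d^2 + d*(108 - 45*y) - 9*y^2 + 27*y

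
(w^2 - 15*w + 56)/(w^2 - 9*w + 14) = (w - 8)/(w - 2)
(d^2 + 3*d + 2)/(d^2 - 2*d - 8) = (d + 1)/(d - 4)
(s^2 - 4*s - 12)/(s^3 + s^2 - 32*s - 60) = 1/(s + 5)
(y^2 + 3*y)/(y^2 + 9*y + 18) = y/(y + 6)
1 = 1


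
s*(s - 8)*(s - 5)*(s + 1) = s^4 - 12*s^3 + 27*s^2 + 40*s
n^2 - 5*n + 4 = (n - 4)*(n - 1)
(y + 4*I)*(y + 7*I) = y^2 + 11*I*y - 28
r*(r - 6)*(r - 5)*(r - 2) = r^4 - 13*r^3 + 52*r^2 - 60*r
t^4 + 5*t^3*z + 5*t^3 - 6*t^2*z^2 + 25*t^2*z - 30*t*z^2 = t*(t + 5)*(t - z)*(t + 6*z)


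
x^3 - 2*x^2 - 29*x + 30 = (x - 6)*(x - 1)*(x + 5)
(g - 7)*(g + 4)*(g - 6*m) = g^3 - 6*g^2*m - 3*g^2 + 18*g*m - 28*g + 168*m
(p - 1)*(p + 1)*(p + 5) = p^3 + 5*p^2 - p - 5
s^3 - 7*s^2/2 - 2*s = s*(s - 4)*(s + 1/2)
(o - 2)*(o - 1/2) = o^2 - 5*o/2 + 1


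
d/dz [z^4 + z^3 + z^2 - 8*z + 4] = 4*z^3 + 3*z^2 + 2*z - 8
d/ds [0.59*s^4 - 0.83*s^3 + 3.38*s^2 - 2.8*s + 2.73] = 2.36*s^3 - 2.49*s^2 + 6.76*s - 2.8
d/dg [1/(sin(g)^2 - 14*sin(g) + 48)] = 2*(7 - sin(g))*cos(g)/(sin(g)^2 - 14*sin(g) + 48)^2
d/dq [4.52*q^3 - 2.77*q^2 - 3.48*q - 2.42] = 13.56*q^2 - 5.54*q - 3.48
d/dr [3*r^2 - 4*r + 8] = 6*r - 4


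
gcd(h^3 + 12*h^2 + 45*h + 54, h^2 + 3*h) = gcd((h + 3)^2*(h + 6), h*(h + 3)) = h + 3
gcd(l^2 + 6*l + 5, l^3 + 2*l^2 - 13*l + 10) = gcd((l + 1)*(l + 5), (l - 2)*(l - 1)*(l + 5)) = l + 5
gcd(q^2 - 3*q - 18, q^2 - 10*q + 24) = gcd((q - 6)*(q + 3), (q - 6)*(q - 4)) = q - 6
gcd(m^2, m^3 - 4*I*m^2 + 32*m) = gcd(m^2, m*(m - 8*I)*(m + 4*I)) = m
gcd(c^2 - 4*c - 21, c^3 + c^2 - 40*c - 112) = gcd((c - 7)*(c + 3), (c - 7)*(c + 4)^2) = c - 7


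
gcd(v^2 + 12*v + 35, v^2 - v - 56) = v + 7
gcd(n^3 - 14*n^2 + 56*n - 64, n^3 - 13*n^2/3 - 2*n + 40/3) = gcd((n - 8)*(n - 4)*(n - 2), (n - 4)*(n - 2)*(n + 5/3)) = n^2 - 6*n + 8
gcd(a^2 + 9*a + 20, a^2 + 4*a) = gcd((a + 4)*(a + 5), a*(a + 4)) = a + 4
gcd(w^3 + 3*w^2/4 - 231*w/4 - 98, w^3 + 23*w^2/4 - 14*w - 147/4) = w^2 + 35*w/4 + 49/4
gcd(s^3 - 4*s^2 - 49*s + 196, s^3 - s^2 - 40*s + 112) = s^2 + 3*s - 28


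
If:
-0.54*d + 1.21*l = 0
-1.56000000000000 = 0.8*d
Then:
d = -1.95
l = -0.87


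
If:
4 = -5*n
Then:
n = -4/5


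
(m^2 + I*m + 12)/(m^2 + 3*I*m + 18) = (m + 4*I)/(m + 6*I)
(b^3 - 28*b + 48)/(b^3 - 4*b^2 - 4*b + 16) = (b + 6)/(b + 2)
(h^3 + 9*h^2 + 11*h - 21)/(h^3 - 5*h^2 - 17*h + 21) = (h + 7)/(h - 7)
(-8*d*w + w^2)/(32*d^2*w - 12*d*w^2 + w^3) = 1/(-4*d + w)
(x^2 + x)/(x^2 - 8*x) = (x + 1)/(x - 8)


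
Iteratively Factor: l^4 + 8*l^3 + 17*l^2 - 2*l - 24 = (l + 4)*(l^3 + 4*l^2 + l - 6) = (l - 1)*(l + 4)*(l^2 + 5*l + 6) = (l - 1)*(l + 3)*(l + 4)*(l + 2)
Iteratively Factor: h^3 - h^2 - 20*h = (h)*(h^2 - h - 20) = h*(h + 4)*(h - 5)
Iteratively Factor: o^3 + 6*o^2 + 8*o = (o + 4)*(o^2 + 2*o) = o*(o + 4)*(o + 2)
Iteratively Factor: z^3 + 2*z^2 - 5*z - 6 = (z + 1)*(z^2 + z - 6) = (z + 1)*(z + 3)*(z - 2)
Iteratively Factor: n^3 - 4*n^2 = (n)*(n^2 - 4*n) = n*(n - 4)*(n)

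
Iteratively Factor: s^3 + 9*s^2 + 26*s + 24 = (s + 4)*(s^2 + 5*s + 6) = (s + 2)*(s + 4)*(s + 3)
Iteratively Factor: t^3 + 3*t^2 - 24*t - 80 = (t + 4)*(t^2 - t - 20) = (t - 5)*(t + 4)*(t + 4)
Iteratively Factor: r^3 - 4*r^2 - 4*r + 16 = (r + 2)*(r^2 - 6*r + 8) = (r - 4)*(r + 2)*(r - 2)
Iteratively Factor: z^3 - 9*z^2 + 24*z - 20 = (z - 2)*(z^2 - 7*z + 10) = (z - 2)^2*(z - 5)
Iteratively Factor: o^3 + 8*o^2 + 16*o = (o + 4)*(o^2 + 4*o) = (o + 4)^2*(o)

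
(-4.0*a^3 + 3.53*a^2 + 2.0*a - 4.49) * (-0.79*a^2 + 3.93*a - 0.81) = 3.16*a^5 - 18.5087*a^4 + 15.5329*a^3 + 8.5478*a^2 - 19.2657*a + 3.6369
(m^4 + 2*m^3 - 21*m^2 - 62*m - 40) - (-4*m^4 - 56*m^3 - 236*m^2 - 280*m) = 5*m^4 + 58*m^3 + 215*m^2 + 218*m - 40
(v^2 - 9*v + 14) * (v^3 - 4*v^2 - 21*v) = v^5 - 13*v^4 + 29*v^3 + 133*v^2 - 294*v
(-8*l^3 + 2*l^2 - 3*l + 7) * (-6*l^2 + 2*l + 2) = 48*l^5 - 28*l^4 + 6*l^3 - 44*l^2 + 8*l + 14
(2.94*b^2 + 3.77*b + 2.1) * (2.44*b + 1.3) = 7.1736*b^3 + 13.0208*b^2 + 10.025*b + 2.73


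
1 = 1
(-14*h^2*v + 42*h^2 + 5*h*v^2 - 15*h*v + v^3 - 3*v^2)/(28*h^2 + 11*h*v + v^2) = (-2*h*v + 6*h + v^2 - 3*v)/(4*h + v)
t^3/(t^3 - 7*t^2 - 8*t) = t^2/(t^2 - 7*t - 8)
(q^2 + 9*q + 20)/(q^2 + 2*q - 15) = (q + 4)/(q - 3)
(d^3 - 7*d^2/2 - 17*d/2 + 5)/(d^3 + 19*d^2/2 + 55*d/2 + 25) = (2*d^2 - 11*d + 5)/(2*d^2 + 15*d + 25)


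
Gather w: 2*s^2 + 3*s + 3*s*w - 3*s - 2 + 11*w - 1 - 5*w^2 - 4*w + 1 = 2*s^2 - 5*w^2 + w*(3*s + 7) - 2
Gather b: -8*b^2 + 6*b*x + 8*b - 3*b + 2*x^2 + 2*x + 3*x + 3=-8*b^2 + b*(6*x + 5) + 2*x^2 + 5*x + 3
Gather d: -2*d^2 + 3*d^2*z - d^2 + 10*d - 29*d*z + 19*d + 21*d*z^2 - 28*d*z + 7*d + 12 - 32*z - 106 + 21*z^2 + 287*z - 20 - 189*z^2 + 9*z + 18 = d^2*(3*z - 3) + d*(21*z^2 - 57*z + 36) - 168*z^2 + 264*z - 96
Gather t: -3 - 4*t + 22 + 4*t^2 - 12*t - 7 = 4*t^2 - 16*t + 12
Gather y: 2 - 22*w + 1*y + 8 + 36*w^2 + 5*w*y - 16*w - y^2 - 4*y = 36*w^2 - 38*w - y^2 + y*(5*w - 3) + 10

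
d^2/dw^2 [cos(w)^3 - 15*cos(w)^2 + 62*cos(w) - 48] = -251*cos(w)/4 + 30*cos(2*w) - 9*cos(3*w)/4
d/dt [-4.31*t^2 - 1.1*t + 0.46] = -8.62*t - 1.1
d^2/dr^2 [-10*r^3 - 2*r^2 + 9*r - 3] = -60*r - 4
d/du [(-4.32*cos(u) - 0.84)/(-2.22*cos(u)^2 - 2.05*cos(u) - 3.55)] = (9.5904*cos(u)^2 + 3.7296*cos(u) - 13.614)*sin(u)/(4.9284*cos(u)^4 + 9.102*cos(u)^3 + 19.9645*cos(u)^2 + 14.555*cos(u) + 12.6025)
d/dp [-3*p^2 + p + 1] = 1 - 6*p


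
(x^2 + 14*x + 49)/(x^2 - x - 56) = (x + 7)/(x - 8)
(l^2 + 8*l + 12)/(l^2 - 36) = (l + 2)/(l - 6)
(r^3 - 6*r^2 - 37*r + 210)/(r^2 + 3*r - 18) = (r^2 - 12*r + 35)/(r - 3)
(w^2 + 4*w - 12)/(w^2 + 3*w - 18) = (w - 2)/(w - 3)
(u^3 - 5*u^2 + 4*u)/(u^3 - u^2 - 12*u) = (u - 1)/(u + 3)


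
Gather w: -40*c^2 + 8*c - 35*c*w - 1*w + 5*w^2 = -40*c^2 + 8*c + 5*w^2 + w*(-35*c - 1)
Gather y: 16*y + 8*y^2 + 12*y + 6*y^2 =14*y^2 + 28*y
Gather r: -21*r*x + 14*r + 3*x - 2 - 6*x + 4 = r*(14 - 21*x) - 3*x + 2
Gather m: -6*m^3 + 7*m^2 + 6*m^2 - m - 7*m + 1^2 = -6*m^3 + 13*m^2 - 8*m + 1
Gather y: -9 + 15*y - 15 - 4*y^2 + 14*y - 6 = -4*y^2 + 29*y - 30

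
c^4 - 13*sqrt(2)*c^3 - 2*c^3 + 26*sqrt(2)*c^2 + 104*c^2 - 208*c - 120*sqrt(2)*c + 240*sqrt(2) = (c - 2)*(c - 6*sqrt(2))*(c - 5*sqrt(2))*(c - 2*sqrt(2))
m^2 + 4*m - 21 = (m - 3)*(m + 7)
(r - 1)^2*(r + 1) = r^3 - r^2 - r + 1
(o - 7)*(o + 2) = o^2 - 5*o - 14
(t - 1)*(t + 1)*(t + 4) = t^3 + 4*t^2 - t - 4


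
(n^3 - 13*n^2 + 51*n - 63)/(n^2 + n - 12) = (n^2 - 10*n + 21)/(n + 4)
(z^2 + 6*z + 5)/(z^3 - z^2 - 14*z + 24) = (z^2 + 6*z + 5)/(z^3 - z^2 - 14*z + 24)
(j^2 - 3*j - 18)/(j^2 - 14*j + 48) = (j + 3)/(j - 8)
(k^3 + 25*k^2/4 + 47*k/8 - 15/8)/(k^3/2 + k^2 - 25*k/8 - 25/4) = (8*k^3 + 50*k^2 + 47*k - 15)/(4*k^3 + 8*k^2 - 25*k - 50)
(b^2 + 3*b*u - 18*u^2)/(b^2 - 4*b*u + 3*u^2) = (-b - 6*u)/(-b + u)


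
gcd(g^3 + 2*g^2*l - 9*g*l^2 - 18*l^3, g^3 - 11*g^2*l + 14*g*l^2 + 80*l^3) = g + 2*l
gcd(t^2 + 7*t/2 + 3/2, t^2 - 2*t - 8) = 1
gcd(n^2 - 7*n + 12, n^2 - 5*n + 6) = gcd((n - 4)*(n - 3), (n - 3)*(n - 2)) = n - 3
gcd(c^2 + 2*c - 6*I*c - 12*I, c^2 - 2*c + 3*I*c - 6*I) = 1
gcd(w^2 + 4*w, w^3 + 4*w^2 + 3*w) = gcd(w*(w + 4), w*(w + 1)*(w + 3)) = w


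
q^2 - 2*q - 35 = (q - 7)*(q + 5)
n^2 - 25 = (n - 5)*(n + 5)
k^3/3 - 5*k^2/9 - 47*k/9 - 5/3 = (k/3 + 1)*(k - 5)*(k + 1/3)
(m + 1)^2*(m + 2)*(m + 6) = m^4 + 10*m^3 + 29*m^2 + 32*m + 12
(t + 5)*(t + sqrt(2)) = t^2 + sqrt(2)*t + 5*t + 5*sqrt(2)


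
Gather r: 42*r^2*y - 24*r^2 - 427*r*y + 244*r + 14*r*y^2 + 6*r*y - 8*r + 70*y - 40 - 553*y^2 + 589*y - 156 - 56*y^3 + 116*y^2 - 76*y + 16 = r^2*(42*y - 24) + r*(14*y^2 - 421*y + 236) - 56*y^3 - 437*y^2 + 583*y - 180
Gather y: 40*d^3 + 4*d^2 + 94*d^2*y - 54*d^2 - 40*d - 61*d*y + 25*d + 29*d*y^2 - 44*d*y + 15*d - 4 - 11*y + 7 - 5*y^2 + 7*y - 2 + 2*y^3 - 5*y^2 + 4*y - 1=40*d^3 - 50*d^2 + 2*y^3 + y^2*(29*d - 10) + y*(94*d^2 - 105*d)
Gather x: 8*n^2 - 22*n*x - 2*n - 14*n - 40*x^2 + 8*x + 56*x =8*n^2 - 16*n - 40*x^2 + x*(64 - 22*n)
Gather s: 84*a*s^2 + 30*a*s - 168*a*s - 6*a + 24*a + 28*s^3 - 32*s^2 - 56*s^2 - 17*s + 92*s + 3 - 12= 18*a + 28*s^3 + s^2*(84*a - 88) + s*(75 - 138*a) - 9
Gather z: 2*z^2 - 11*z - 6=2*z^2 - 11*z - 6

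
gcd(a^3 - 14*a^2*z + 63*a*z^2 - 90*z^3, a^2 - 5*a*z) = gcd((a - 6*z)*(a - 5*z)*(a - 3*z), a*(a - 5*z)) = -a + 5*z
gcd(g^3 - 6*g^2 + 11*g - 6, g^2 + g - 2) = g - 1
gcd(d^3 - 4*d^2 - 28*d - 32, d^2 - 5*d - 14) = d + 2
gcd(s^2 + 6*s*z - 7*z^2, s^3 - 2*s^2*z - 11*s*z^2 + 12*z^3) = -s + z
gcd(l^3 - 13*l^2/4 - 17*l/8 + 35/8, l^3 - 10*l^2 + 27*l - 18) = l - 1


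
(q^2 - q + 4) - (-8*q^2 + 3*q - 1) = 9*q^2 - 4*q + 5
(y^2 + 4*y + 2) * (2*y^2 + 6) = 2*y^4 + 8*y^3 + 10*y^2 + 24*y + 12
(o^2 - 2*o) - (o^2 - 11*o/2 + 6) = 7*o/2 - 6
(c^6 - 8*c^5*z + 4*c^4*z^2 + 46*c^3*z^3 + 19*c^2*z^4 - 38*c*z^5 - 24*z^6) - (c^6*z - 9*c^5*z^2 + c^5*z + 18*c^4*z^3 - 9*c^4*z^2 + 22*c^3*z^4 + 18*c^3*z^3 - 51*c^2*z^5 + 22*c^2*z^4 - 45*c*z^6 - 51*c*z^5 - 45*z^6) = -c^6*z + c^6 + 9*c^5*z^2 - 9*c^5*z - 18*c^4*z^3 + 13*c^4*z^2 - 22*c^3*z^4 + 28*c^3*z^3 + 51*c^2*z^5 - 3*c^2*z^4 + 45*c*z^6 + 13*c*z^5 + 21*z^6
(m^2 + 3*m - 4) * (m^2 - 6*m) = m^4 - 3*m^3 - 22*m^2 + 24*m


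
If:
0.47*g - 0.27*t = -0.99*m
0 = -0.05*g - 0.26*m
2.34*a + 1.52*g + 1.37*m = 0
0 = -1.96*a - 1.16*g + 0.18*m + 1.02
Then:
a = -3.85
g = 7.18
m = -1.38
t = 7.43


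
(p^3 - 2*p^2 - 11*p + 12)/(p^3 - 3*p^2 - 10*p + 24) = (p - 1)/(p - 2)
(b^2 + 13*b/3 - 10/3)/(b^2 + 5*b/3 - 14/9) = 3*(b + 5)/(3*b + 7)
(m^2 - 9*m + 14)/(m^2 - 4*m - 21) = (m - 2)/(m + 3)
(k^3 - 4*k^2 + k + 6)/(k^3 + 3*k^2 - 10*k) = (k^2 - 2*k - 3)/(k*(k + 5))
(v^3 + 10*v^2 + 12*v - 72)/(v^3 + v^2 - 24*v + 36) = (v + 6)/(v - 3)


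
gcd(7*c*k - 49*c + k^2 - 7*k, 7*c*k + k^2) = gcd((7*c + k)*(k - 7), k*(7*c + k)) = 7*c + k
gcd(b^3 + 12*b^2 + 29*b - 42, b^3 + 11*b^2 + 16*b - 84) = b^2 + 13*b + 42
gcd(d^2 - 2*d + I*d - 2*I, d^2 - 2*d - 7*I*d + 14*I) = d - 2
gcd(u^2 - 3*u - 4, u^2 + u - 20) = u - 4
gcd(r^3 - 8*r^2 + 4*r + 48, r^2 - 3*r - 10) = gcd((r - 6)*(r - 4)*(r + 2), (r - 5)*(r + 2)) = r + 2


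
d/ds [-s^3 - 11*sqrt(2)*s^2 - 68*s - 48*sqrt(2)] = -3*s^2 - 22*sqrt(2)*s - 68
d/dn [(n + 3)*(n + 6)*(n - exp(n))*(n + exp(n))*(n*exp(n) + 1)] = n^5*exp(n) + 14*n^4*exp(n) - 3*n^3*exp(3*n) + 54*n^3*exp(n) + 4*n^3 - 30*n^2*exp(3*n) - 2*n^2*exp(2*n) + 54*n^2*exp(n) + 27*n^2 - 72*n*exp(3*n) - 20*n*exp(2*n) + 36*n - 18*exp(3*n) - 45*exp(2*n)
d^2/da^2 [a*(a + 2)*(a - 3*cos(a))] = 3*a^2*cos(a) + 12*a*sin(a) + 6*a*cos(a) + 6*a + 12*sin(a) - 6*cos(a) + 4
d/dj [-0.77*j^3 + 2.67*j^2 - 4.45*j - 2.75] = -2.31*j^2 + 5.34*j - 4.45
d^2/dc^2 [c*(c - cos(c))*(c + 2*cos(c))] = -c^2*cos(c) - 4*c*sin(c) + 4*c*cos(2*c) + 6*c + 4*sin(2*c) + 2*cos(c)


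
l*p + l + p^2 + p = (l + p)*(p + 1)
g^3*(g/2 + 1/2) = g^4/2 + g^3/2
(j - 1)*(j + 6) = j^2 + 5*j - 6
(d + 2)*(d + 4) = d^2 + 6*d + 8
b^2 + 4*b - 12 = (b - 2)*(b + 6)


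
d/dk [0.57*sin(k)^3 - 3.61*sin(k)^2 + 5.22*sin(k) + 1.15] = (1.71*sin(k)^2 - 7.22*sin(k) + 5.22)*cos(k)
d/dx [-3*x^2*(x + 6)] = 9*x*(-x - 4)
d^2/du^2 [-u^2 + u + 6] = -2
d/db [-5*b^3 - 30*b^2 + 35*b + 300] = -15*b^2 - 60*b + 35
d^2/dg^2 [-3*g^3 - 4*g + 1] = -18*g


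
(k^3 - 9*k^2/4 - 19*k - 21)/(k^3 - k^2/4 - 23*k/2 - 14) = (k - 6)/(k - 4)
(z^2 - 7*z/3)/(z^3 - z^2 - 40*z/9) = 3*(7 - 3*z)/(-9*z^2 + 9*z + 40)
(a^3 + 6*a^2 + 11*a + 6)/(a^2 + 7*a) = (a^3 + 6*a^2 + 11*a + 6)/(a*(a + 7))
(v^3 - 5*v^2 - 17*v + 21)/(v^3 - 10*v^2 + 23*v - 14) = (v + 3)/(v - 2)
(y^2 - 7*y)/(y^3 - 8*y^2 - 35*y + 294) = y/(y^2 - y - 42)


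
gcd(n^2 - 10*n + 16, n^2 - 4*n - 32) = n - 8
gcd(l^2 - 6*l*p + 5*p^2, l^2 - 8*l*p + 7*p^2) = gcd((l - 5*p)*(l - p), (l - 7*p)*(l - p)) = -l + p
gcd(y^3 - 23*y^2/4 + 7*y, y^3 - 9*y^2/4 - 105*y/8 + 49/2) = y^2 - 23*y/4 + 7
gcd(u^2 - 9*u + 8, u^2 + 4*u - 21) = 1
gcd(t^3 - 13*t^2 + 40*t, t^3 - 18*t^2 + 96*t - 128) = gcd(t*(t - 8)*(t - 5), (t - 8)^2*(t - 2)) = t - 8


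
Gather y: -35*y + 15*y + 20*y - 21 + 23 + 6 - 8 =0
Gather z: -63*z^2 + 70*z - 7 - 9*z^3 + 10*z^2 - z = -9*z^3 - 53*z^2 + 69*z - 7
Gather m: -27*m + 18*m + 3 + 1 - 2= 2 - 9*m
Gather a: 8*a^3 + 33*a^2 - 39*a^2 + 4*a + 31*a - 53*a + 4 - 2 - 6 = 8*a^3 - 6*a^2 - 18*a - 4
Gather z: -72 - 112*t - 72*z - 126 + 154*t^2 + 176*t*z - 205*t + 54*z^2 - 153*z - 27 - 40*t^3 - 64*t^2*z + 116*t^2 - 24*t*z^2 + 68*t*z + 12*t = -40*t^3 + 270*t^2 - 305*t + z^2*(54 - 24*t) + z*(-64*t^2 + 244*t - 225) - 225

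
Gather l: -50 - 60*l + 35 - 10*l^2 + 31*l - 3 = -10*l^2 - 29*l - 18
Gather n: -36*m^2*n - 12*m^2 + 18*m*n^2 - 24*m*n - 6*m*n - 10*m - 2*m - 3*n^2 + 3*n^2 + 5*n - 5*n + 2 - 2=-12*m^2 + 18*m*n^2 - 12*m + n*(-36*m^2 - 30*m)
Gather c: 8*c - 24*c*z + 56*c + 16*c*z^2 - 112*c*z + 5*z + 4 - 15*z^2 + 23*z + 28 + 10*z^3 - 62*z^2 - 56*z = c*(16*z^2 - 136*z + 64) + 10*z^3 - 77*z^2 - 28*z + 32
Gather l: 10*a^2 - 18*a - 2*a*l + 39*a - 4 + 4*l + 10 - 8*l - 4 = 10*a^2 + 21*a + l*(-2*a - 4) + 2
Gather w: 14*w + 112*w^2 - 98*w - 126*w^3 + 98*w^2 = -126*w^3 + 210*w^2 - 84*w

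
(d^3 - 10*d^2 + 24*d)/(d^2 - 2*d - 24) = d*(d - 4)/(d + 4)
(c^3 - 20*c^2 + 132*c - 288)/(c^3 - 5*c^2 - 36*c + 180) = (c^2 - 14*c + 48)/(c^2 + c - 30)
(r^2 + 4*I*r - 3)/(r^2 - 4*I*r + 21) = (r + I)/(r - 7*I)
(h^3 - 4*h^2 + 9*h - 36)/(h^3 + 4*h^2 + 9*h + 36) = (h - 4)/(h + 4)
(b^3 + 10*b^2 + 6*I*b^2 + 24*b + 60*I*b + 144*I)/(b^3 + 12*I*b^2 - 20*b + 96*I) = (b^2 + 10*b + 24)/(b^2 + 6*I*b + 16)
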